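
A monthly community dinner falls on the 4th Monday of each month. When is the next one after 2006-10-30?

2006-11-27

October 2006 starts on a Sunday; its first Monday is the 2nd, so the 4th Monday is the 23rd — 2006-10-23.
That is not after 2006-10-30, so look at November 2006.
November 2006 starts on a Wednesday; its first Monday is the 6th, so the 4th Monday is the 27th — 2006-11-27.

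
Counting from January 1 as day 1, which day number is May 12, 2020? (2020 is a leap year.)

133

Days in months before May: 31 + 29 + 31 + 30 = 121.
Plus 12 days into May → day 133.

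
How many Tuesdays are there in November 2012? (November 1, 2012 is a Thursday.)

November 1, 2012 is a Thursday; the first Tuesday on or after it is November 6, 2012 (5 days later).
From November 6, 2012 to November 30, 2012 is 30 − 6 = 24 days.
24 ÷ 7 = 3 full weeks with remainder 3, so 3 more Tuesdays after the first → 4.

4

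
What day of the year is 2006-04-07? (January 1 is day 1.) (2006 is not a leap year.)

Days in months before April: 31 + 28 + 31 = 90.
Plus 7 days into April → day 97.

97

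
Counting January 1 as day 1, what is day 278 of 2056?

Oct 4, 2056

Jan has 31 days (278 − 31 = 247 remain).
Feb has 29 days (247 − 29 = 218 remain).
Mar has 31 days (218 − 31 = 187 remain).
Apr has 30 days (187 − 30 = 157 remain).
May has 31 days (157 − 31 = 126 remain).
Jun has 30 days (126 − 30 = 96 remain).
Jul has 31 days (96 − 31 = 65 remain).
Aug has 31 days (65 − 31 = 34 remain).
Sep has 30 days (34 − 30 = 4 remain).
4 into Oct → Oct 4.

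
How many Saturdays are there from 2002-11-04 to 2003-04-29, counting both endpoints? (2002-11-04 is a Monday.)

25

2002-11-04 is a Monday; the first Saturday on or after it is 2002-11-09 (5 days later).
From 2002-11-09 to 2003-04-29: 21 + 31 + 31 + 28 + 31 + 29 = 171 days (rest of November, December, January, February, March, April).
171 ÷ 7 = 24 full weeks with remainder 3, so 24 more Saturdays after the first → 25.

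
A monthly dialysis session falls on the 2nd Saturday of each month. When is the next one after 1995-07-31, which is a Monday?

1995-08-12

July 1995 starts on a Saturday; its first Saturday is the 1st, so the 2nd Saturday is the 8th — 1995-07-08.
That is not after 1995-07-31, so look at August 1995.
August 1995 starts on a Tuesday; its first Saturday is the 5th, so the 2nd Saturday is the 12th — 1995-08-12.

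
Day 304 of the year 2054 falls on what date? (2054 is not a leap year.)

31 October 2054

January has 31 days (304 − 31 = 273 remain).
February has 28 days (273 − 28 = 245 remain).
March has 31 days (245 − 31 = 214 remain).
April has 30 days (214 − 30 = 184 remain).
May has 31 days (184 − 31 = 153 remain).
June has 30 days (153 − 30 = 123 remain).
July has 31 days (123 − 31 = 92 remain).
August has 31 days (92 − 31 = 61 remain).
September has 30 days (61 − 30 = 31 remain).
31 into October → October 31.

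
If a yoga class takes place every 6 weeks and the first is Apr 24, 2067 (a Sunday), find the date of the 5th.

The 5th occurrence is 4 intervals after the first: 4 × 42 = 168 days after Apr 24, 2067.
Apr has 30 days — 6 days to the end of Apr leaves 162.
May has 31 days (131 left).
Jun has 30 days (101 left).
Jul has 31 days (70 left).
Aug has 31 days (39 left).
Sep has 30 days (9 left).
9 days into Oct → Oct 9, 2067.

Oct 9, 2067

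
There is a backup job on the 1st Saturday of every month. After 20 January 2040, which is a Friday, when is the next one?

4 February 2040

January 2040 starts on a Sunday, so its 1st Saturday is 7 January 2040 (6 days in).
That is not after 20 January 2040, so look at February 2040.
February 2040 starts on a Wednesday, so its 1st Saturday is 4 February 2040 (3 days in).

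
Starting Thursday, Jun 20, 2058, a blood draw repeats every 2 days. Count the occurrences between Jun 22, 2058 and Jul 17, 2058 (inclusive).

Occurrences land 2·i days after Jun 20, 2058 for i = 0, 1, 2, …
Jun 22, 2058 is 2 days after the start; 2 ÷ 2 = 1 remainder 0. First occurrence in the window: #2 on Jun 22, 2058 (1×2 = 2 days in).
Jul 17, 2058 is 27 days after the start; 27 ÷ 2 = 13 remainder 1. Last occurrence in the window: #14 on Jul 16, 2058.
Occurrences #2 through #14: 13 in total.

13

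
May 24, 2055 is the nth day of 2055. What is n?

144

Days in months before May: 31 + 28 + 31 + 30 = 120.
Plus 24 days into May → day 144.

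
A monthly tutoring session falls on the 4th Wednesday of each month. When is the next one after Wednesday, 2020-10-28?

2020-11-25

October 2020 starts on a Thursday; its first Wednesday is the 7th, so the 4th Wednesday is the 28th — 2020-10-28.
That is not after 2020-10-28, so look at November 2020.
November 2020 starts on a Sunday; its first Wednesday is the 4th, so the 4th Wednesday is the 25th — 2020-11-25.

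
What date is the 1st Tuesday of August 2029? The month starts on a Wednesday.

August 2029 begins on a Wednesday, so the first Tuesday is August 7 (6 days later).

2029-08-07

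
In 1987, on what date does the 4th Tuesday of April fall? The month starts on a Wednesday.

1987-04-28

April 1987 begins on a Wednesday, so the first Tuesday is April 7 (6 days later).
The 4th Tuesday is 3 weeks later: 7 + 21 = 28.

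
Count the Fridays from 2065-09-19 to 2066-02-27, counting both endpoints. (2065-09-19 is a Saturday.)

2065-09-19 is a Saturday; the first Friday on or after it is 2065-09-25 (6 days later).
From 2065-09-25 to 2066-02-27: 5 + 31 + 30 + 31 + 31 + 27 = 155 days (rest of September, October, November, December, January, February).
155 ÷ 7 = 22 full weeks with remainder 1, so 22 more Fridays after the first → 23.

23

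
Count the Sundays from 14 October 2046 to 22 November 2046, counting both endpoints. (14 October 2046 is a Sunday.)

14 October 2046 is a Sunday; the first Sunday on or after it is 14 October 2046.
From 14 October 2046 to 22 November 2046: 17 + 22 = 39 days (rest of October, November).
39 ÷ 7 = 5 full weeks with remainder 4, so 5 more Sundays after the first → 6.

6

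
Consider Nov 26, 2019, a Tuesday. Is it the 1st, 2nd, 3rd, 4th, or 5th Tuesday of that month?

Day 26 falls in week ⌈26/7⌉ of the month.
Days 1–7 hold the 1st Tuesday, 8–14 the 2nd, 15–21 the 3rd, 22–28 the 4th, 29–31 the 5th.
26 is in the range for the 4th.

4th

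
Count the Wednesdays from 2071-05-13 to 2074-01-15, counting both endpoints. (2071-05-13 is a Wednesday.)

2071-05-13 is a Wednesday; the first Wednesday on or after it is 2071-05-13.
From 2071-05-13 to 2074-01-15: 232 + 366 + 365 + 15 = 978 days (rest of 2071, 2072, 2073, to 2074-01-15 in 2074).
978 ÷ 7 = 139 full weeks with remainder 5, so 139 more Wednesdays after the first → 140.

140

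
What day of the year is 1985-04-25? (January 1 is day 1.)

Days in months before April: 31 + 28 + 31 = 90.
Plus 25 days into April → day 115.

115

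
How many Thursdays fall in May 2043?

4

May 1, 2043 is a Friday; the first Thursday on or after it is May 7, 2043 (6 days later).
From May 7, 2043 to May 31, 2043 is 31 − 7 = 24 days.
24 ÷ 7 = 3 full weeks with remainder 3, so 3 more Thursdays after the first → 4.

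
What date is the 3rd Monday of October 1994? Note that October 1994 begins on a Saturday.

1994-10-17

October 1994 begins on a Saturday, so the first Monday is October 3 (2 days later).
The 3rd Monday is 2 weeks later: 3 + 14 = 17.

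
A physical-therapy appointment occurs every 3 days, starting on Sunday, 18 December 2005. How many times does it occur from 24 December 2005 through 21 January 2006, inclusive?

10

Occurrences land 3·i days after 18 December 2005 for i = 0, 1, 2, …
24 December 2005 is 6 days after the start; 6 ÷ 3 = 2 remainder 0. First occurrence in the window: #3 on 24 December 2005 (2×3 = 6 days in).
21 January 2006 is 34 days after the start; 34 ÷ 3 = 11 remainder 1. Last occurrence in the window: #12 on 20 January 2006.
Occurrences #3 through #12: 10 in total.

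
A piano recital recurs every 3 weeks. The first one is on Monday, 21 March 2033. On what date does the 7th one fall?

The 7th occurrence is 6 intervals after the first: 6 × 21 = 126 days after 21 March 2033.
March has 31 days — 10 days to the end of March leaves 116.
April has 30 days (86 left).
May has 31 days (55 left).
June has 30 days (25 left).
25 days into July → 25 July 2033.

25 July 2033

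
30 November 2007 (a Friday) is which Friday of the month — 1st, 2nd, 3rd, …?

5th

Day 30 falls in week ⌈30/7⌉ of the month.
Days 1–7 hold the 1st Friday, 8–14 the 2nd, 15–21 the 3rd, 22–28 the 4th, 29–31 the 5th.
30 is in the range for the 5th.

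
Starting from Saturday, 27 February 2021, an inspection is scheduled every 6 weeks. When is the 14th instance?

The 14th occurrence is 13 intervals after the first: 13 × 42 = 546 days after 27 February 2021.
February has 28 days — 1 day to the end of February leaves 545.
From end of February to end of 2021 is 306 days (239 left).
January has 31 days (208 left).
February has 28 days (180 left).
March has 31 days (149 left).
April has 30 days (119 left).
May has 31 days (88 left).
June has 30 days (58 left).
July has 31 days (27 left).
27 days into August → 27 August 2022.

27 August 2022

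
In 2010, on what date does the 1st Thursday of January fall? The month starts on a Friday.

January 2010 begins on a Friday, so the first Thursday is January 7 (6 days later).

January 7, 2010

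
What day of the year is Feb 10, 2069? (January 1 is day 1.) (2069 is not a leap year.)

41

Days in months before Feb: 31 = 31.
Plus 10 days into Feb → day 41.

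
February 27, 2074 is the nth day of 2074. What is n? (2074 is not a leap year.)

58

Days in months before February: 31 = 31.
Plus 27 days into February → day 58.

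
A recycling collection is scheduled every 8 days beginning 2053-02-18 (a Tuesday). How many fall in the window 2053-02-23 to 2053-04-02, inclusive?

Occurrences land 8·i days after 2053-02-18 for i = 0, 1, 2, …
2053-02-23 is 5 days after the start; 5 ÷ 8 = 0 remainder 5; since the remainder is 5, round up to i = 1. First occurrence in the window: #2 on 2053-02-26 (1×8 = 8 days in).
2053-04-02 is 43 days after the start; 43 ÷ 8 = 5 remainder 3. Last occurrence in the window: #6 on 2053-03-30.
Occurrences #2 through #6: 5 in total.

5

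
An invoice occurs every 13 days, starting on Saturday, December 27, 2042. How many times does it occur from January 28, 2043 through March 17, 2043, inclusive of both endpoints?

Occurrences land 13·i days after December 27, 2042 for i = 0, 1, 2, …
January 28, 2043 is 32 days after the start; 32 ÷ 13 = 2 remainder 6; since the remainder is 6, round up to i = 3. First occurrence in the window: #4 on February 4, 2043 (3×13 = 39 days in).
March 17, 2043 is 80 days after the start; 80 ÷ 13 = 6 remainder 2. Last occurrence in the window: #7 on March 15, 2043.
Occurrences #4 through #7: 4 in total.

4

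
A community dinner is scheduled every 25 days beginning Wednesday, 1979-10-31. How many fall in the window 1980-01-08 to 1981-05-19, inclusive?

20

Occurrences land 25·i days after 1979-10-31 for i = 0, 1, 2, …
1980-01-08 is 69 days after the start; 69 ÷ 25 = 2 remainder 19; since the remainder is 19, round up to i = 3. First occurrence in the window: #4 on 1980-01-14 (3×25 = 75 days in).
1981-05-19 is 566 days after the start; 566 ÷ 25 = 22 remainder 16. Last occurrence in the window: #23 on 1981-05-03.
Occurrences #4 through #23: 20 in total.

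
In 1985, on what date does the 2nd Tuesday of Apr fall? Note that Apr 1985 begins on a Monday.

Apr 1985 begins on a Monday, so the first Tuesday is Apr 2 (1 day later).
The 2nd Tuesday is 1 weeks later: 2 + 7 = 9.

Apr 9, 1985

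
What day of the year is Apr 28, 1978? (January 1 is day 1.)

118

Days in months before Apr: 31 + 28 + 31 = 90.
Plus 28 days into Apr → day 118.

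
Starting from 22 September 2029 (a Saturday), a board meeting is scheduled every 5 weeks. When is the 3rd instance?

The 3rd occurrence is 2 intervals after the first: 2 × 35 = 70 days after 22 September 2029.
September has 30 days — 8 days to the end of September leaves 62.
October has 31 days (31 left).
November has 30 days (1 left).
1 day into December → 1 December 2029.

1 December 2029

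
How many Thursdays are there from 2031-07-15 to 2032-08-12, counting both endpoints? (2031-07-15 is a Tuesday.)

2031-07-15 is a Tuesday; the first Thursday on or after it is 2031-07-17 (2 days later).
From 2031-07-17 to 2032-08-12: 167 + 225 = 392 days (rest of 2031, to 2032-08-12 in 2032).
392 ÷ 7 = 56 full weeks with remainder 0, so 56 more Thursdays after the first → 57.

57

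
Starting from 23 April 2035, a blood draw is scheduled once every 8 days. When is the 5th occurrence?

The 5th occurrence is 4 intervals after the first: 4 × 8 = 32 days after 23 April 2035.
April has 30 days — 7 days to the end of April leaves 25.
25 days into May → 25 May 2035.

25 May 2035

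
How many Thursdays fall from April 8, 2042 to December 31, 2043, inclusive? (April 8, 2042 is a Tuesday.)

91

April 8, 2042 is a Tuesday; the first Thursday on or after it is April 10, 2042 (2 days later).
From April 10, 2042 to December 31, 2043: 265 + 365 = 630 days (rest of 2042, to December 31, 2043 in 2043).
630 ÷ 7 = 90 full weeks with remainder 0, so 90 more Thursdays after the first → 91.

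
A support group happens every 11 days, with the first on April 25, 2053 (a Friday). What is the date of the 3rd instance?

May 17, 2053

The 3rd occurrence is 2 intervals after the first: 2 × 11 = 22 days after April 25, 2053.
April has 30 days — 5 days to the end of April leaves 17.
17 days into May → May 17, 2053.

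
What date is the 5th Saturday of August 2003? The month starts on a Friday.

2003-08-30

August 2003 begins on a Friday, so the first Saturday is August 2 (1 day later).
The 5th Saturday is 4 weeks later: 2 + 28 = 30.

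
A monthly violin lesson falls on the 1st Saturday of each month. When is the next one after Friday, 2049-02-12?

2049-03-06

February 2049 starts on a Monday, so its 1st Saturday is 2049-02-06 (5 days in).
That is not after 2049-02-12, so look at March 2049.
March 2049 starts on a Monday, so its 1st Saturday is 2049-03-06 (5 days in).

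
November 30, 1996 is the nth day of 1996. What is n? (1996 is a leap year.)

Days in months before November: 31 + 29 + 31 + 30 + 31 + 30 + 31 + 31 + 30 + 31 = 305.
Plus 30 days into November → day 335.

335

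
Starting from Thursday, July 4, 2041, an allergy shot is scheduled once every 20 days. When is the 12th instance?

February 9, 2042

The 12th occurrence is 11 intervals after the first: 11 × 20 = 220 days after July 4, 2041.
July has 31 days — 27 days to the end of July leaves 193.
August has 31 days (162 left).
September has 30 days (132 left).
October has 31 days (101 left).
November has 30 days (71 left).
December has 31 days (40 left).
January has 31 days (9 left).
9 days into February → February 9, 2042.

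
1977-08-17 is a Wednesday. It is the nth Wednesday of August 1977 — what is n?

3rd

Day 17 falls in week ⌈17/7⌉ of the month.
Days 1–7 hold the 1st Wednesday, 8–14 the 2nd, 15–21 the 3rd, 22–28 the 4th, 29–31 the 5th.
17 is in the range for the 3rd.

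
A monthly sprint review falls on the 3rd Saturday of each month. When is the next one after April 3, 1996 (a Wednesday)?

April 1996 starts on a Monday; its first Saturday is the 6th, so the 3rd Saturday is the 20th — April 20, 1996.
April 20, 1996 is after April 3, 1996, so that is the next one.

April 20, 1996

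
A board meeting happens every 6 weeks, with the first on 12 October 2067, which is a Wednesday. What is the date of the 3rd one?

4 January 2068

The 3rd occurrence is 2 intervals after the first: 2 × 42 = 84 days after 12 October 2067.
October has 31 days — 19 days to the end of October leaves 65.
November has 30 days (35 left).
December has 31 days (4 left).
4 days into January → 4 January 2068.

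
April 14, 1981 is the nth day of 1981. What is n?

Days in months before April: 31 + 28 + 31 = 90.
Plus 14 days into April → day 104.

104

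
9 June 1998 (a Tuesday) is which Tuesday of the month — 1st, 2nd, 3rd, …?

2nd

Day 9 falls in week ⌈9/7⌉ of the month.
Days 1–7 hold the 1st Tuesday, 8–14 the 2nd, 15–21 the 3rd, 22–28 the 4th, 29–31 the 5th.
9 is in the range for the 2nd.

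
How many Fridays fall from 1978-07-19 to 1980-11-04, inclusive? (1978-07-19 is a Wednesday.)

1978-07-19 is a Wednesday; the first Friday on or after it is 1978-07-21 (2 days later).
From 1978-07-21 to 1980-11-04: 163 + 365 + 309 = 837 days (rest of 1978, 1979, to 1980-11-04 in 1980).
837 ÷ 7 = 119 full weeks with remainder 4, so 119 more Fridays after the first → 120.

120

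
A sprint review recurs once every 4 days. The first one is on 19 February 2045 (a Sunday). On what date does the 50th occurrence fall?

3 September 2045

The 50th occurrence is 49 intervals after the first: 49 × 4 = 196 days after 19 February 2045.
February has 28 days — 9 days to the end of February leaves 187.
March has 31 days (156 left).
April has 30 days (126 left).
May has 31 days (95 left).
June has 30 days (65 left).
July has 31 days (34 left).
August has 31 days (3 left).
3 days into September → 3 September 2045.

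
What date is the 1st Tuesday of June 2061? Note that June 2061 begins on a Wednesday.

June 7, 2061

June 2061 begins on a Wednesday, so the first Tuesday is June 7 (6 days later).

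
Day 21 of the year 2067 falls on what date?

21 into January → January 21.

21 January 2067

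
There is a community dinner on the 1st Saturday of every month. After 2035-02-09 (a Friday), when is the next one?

February 2035 starts on a Thursday, so its 1st Saturday is 2035-02-03 (2 days in).
That is not after 2035-02-09, so look at March 2035.
March 2035 starts on a Thursday, so its 1st Saturday is 2035-03-03 (2 days in).

2035-03-03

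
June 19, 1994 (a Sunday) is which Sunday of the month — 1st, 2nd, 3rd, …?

3rd

Day 19 falls in week ⌈19/7⌉ of the month.
Days 1–7 hold the 1st Sunday, 8–14 the 2nd, 15–21 the 3rd, 22–28 the 4th, 29–31 the 5th.
19 is in the range for the 3rd.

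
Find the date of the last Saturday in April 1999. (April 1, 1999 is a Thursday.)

1999-04-24

April 1999 begins on a Thursday, so the first Saturday is April 3 (2 days later).
April 1999 has 30 days. Adding weeks: 3, 10, 17, 24 — the last one ≤ 30 is the 24th.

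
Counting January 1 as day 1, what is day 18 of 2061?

18 into January → January 18.

18 January 2061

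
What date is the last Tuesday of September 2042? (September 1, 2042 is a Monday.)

2042-09-30

September 2042 begins on a Monday, so the first Tuesday is September 2 (1 day later).
September 2042 has 30 days. Adding weeks: 2, 9, 16, 23, 30 — the last one ≤ 30 is the 30th.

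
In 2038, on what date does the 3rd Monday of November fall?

November 15, 2038

November 2038 begins on a Monday, so the first Monday is November 1.
The 3rd Monday is 2 weeks later: 1 + 14 = 15.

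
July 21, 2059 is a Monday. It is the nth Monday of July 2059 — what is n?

3rd

Day 21 falls in week ⌈21/7⌉ of the month.
Days 1–7 hold the 1st Monday, 8–14 the 2nd, 15–21 the 3rd, 22–28 the 4th, 29–31 the 5th.
21 is in the range for the 3rd.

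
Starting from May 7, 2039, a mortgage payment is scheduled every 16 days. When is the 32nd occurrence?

September 14, 2040

The 32nd occurrence is 31 intervals after the first: 31 × 16 = 496 days after May 7, 2039.
May has 31 days — 24 days to the end of May leaves 472.
From end of May to end of 2039 is 214 days (258 left).
January has 31 days (227 left).
February has 29 days (198 left).
March has 31 days (167 left).
April has 30 days (137 left).
May has 31 days (106 left).
June has 30 days (76 left).
July has 31 days (45 left).
August has 31 days (14 left).
14 days into September → September 14, 2040.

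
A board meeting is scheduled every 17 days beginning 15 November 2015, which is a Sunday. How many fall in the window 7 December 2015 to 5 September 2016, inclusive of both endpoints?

16

Occurrences land 17·i days after 15 November 2015 for i = 0, 1, 2, …
7 December 2015 is 22 days after the start; 22 ÷ 17 = 1 remainder 5; since the remainder is 5, round up to i = 2. First occurrence in the window: #3 on 19 December 2015 (2×17 = 34 days in).
5 September 2016 is 295 days after the start; 295 ÷ 17 = 17 remainder 6. Last occurrence in the window: #18 on 30 August 2016.
Occurrences #3 through #18: 16 in total.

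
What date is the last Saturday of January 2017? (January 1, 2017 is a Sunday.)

2017-01-28

January 2017 begins on a Sunday, so the first Saturday is January 7 (6 days later).
January 2017 has 31 days. Adding weeks: 7, 14, 21, 28 — the last one ≤ 31 is the 28th.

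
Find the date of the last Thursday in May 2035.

May 2035 begins on a Tuesday, so the first Thursday is May 3 (2 days later).
May 2035 has 31 days. Adding weeks: 3, 10, 17, 24, 31 — the last one ≤ 31 is the 31st.

2035-05-31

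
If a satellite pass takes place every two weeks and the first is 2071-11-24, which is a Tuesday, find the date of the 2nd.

The 2nd occurrence is 1 interval after the first: 1 × 14 = 14 days after 2071-11-24.
November has 30 days — 6 days to the end of November leaves 8.
8 days into December → 2071-12-08.

2071-12-08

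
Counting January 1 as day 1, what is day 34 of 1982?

January has 31 days (34 − 31 = 3 remain).
3 into February → February 3.

3 February 1982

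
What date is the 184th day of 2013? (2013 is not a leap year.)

3 July 2013

January has 31 days (184 − 31 = 153 remain).
February has 28 days (153 − 28 = 125 remain).
March has 31 days (125 − 31 = 94 remain).
April has 30 days (94 − 30 = 64 remain).
May has 31 days (64 − 31 = 33 remain).
June has 30 days (33 − 30 = 3 remain).
3 into July → July 3.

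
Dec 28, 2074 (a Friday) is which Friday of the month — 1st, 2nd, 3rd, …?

Day 28 falls in week ⌈28/7⌉ of the month.
Days 1–7 hold the 1st Friday, 8–14 the 2nd, 15–21 the 3rd, 22–28 the 4th, 29–31 the 5th.
28 is in the range for the 4th.

4th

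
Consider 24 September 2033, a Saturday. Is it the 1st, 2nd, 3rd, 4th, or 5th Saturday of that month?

4th

Day 24 falls in week ⌈24/7⌉ of the month.
Days 1–7 hold the 1st Saturday, 8–14 the 2nd, 15–21 the 3rd, 22–28 the 4th, 29–31 the 5th.
24 is in the range for the 4th.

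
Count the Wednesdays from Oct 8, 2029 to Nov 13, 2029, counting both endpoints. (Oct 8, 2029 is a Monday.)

5

Oct 8, 2029 is a Monday; the first Wednesday on or after it is Oct 10, 2029 (2 days later).
From Oct 10, 2029 to Nov 13, 2029: 21 + 13 = 34 days (rest of Oct, Nov).
34 ÷ 7 = 4 full weeks with remainder 6, so 4 more Wednesdays after the first → 5.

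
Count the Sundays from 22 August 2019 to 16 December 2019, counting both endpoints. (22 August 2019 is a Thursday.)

22 August 2019 is a Thursday; the first Sunday on or after it is 25 August 2019 (3 days later).
From 25 August 2019 to 16 December 2019: 6 + 30 + 31 + 30 + 16 = 113 days (rest of August, September, October, November, December).
113 ÷ 7 = 16 full weeks with remainder 1, so 16 more Sundays after the first → 17.

17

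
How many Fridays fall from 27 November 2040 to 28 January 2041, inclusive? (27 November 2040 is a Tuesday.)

27 November 2040 is a Tuesday; the first Friday on or after it is 30 November 2040 (3 days later).
From 30 November 2040 to 28 January 2041: 0 + 31 + 28 = 59 days (rest of November, December, January).
59 ÷ 7 = 8 full weeks with remainder 3, so 8 more Fridays after the first → 9.

9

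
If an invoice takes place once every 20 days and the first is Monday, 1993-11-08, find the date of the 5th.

1994-01-27

The 5th occurrence is 4 intervals after the first: 4 × 20 = 80 days after 1993-11-08.
November has 30 days — 22 days to the end of November leaves 58.
December has 31 days (27 left).
27 days into January → 1994-01-27.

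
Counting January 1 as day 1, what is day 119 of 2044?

Apr 28, 2044

Jan has 31 days (119 − 31 = 88 remain).
Feb has 29 days (88 − 29 = 59 remain).
Mar has 31 days (59 − 31 = 28 remain).
28 into Apr → Apr 28.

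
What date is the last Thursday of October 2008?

2008-10-30

October 2008 begins on a Wednesday, so the first Thursday is October 2 (1 day later).
October 2008 has 31 days. Adding weeks: 2, 9, 16, 23, 30 — the last one ≤ 31 is the 30th.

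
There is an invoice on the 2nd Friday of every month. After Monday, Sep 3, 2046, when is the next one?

Sep 2046 starts on a Saturday; its first Friday is the 7th, so the 2nd Friday is the 14th — Sep 14, 2046.
Sep 14, 2046 is after Sep 3, 2046, so that is the next one.

Sep 14, 2046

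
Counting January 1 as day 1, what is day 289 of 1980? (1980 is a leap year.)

January has 31 days (289 − 31 = 258 remain).
February has 29 days (258 − 29 = 229 remain).
March has 31 days (229 − 31 = 198 remain).
April has 30 days (198 − 30 = 168 remain).
May has 31 days (168 − 31 = 137 remain).
June has 30 days (137 − 30 = 107 remain).
July has 31 days (107 − 31 = 76 remain).
August has 31 days (76 − 31 = 45 remain).
September has 30 days (45 − 30 = 15 remain).
15 into October → October 15.

15 October 1980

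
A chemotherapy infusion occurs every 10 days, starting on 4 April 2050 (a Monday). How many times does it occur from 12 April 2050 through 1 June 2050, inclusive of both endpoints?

5

Occurrences land 10·i days after 4 April 2050 for i = 0, 1, 2, …
12 April 2050 is 8 days after the start; 8 ÷ 10 = 0 remainder 8; since the remainder is 8, round up to i = 1. First occurrence in the window: #2 on 14 April 2050 (1×10 = 10 days in).
1 June 2050 is 58 days after the start; 58 ÷ 10 = 5 remainder 8. Last occurrence in the window: #6 on 24 May 2050.
Occurrences #2 through #6: 5 in total.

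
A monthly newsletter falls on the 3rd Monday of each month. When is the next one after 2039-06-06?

2039-06-20

June 2039 starts on a Wednesday; its first Monday is the 6th, so the 3rd Monday is the 20th — 2039-06-20.
2039-06-20 is after 2039-06-06, so that is the next one.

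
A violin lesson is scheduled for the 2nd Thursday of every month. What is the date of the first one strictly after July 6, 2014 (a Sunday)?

July 2014 starts on a Tuesday; its first Thursday is the 3rd, so the 2nd Thursday is the 10th — July 10, 2014.
July 10, 2014 is after July 6, 2014, so that is the next one.

July 10, 2014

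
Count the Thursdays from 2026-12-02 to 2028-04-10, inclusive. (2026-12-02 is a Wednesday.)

71

2026-12-02 is a Wednesday; the first Thursday on or after it is 2026-12-03 (1 day later).
From 2026-12-03 to 2028-04-10: 28 + 365 + 101 = 494 days (rest of 2026, 2027, to 2028-04-10 in 2028).
494 ÷ 7 = 70 full weeks with remainder 4, so 70 more Thursdays after the first → 71.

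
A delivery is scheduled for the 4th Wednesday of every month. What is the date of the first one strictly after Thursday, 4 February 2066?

24 February 2066

February 2066 starts on a Monday; its first Wednesday is the 3rd, so the 4th Wednesday is the 24th — 24 February 2066.
24 February 2066 is after 4 February 2066, so that is the next one.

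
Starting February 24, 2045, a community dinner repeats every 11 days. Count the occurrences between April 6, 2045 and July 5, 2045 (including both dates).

8

Occurrences land 11·i days after February 24, 2045 for i = 0, 1, 2, …
April 6, 2045 is 41 days after the start; 41 ÷ 11 = 3 remainder 8; since the remainder is 8, round up to i = 4. First occurrence in the window: #5 on April 9, 2045 (4×11 = 44 days in).
July 5, 2045 is 131 days after the start; 131 ÷ 11 = 11 remainder 10. Last occurrence in the window: #12 on June 25, 2045.
Occurrences #5 through #12: 8 in total.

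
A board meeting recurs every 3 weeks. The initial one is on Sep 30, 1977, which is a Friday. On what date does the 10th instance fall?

Apr 7, 1978

The 10th occurrence is 9 intervals after the first: 9 × 21 = 189 days after Sep 30, 1977.
Sep has 30 days — 0 days to the end of Sep leaves 189.
Oct has 31 days (158 left).
Nov has 30 days (128 left).
Dec has 31 days (97 left).
Jan has 31 days (66 left).
Feb has 28 days (38 left).
Mar has 31 days (7 left).
7 days into Apr → Apr 7, 1978.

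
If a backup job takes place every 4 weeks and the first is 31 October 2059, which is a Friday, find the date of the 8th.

The 8th occurrence is 7 intervals after the first: 7 × 28 = 196 days after 31 October 2059.
October has 31 days — 0 days to the end of October leaves 196.
November has 30 days (166 left).
December has 31 days (135 left).
January has 31 days (104 left).
February has 29 days (75 left).
March has 31 days (44 left).
April has 30 days (14 left).
14 days into May → 14 May 2060.

14 May 2060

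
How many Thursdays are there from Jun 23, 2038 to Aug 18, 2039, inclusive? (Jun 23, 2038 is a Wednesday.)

Jun 23, 2038 is a Wednesday; the first Thursday on or after it is Jun 24, 2038 (1 day later).
From Jun 24, 2038 to Aug 18, 2039: 190 + 230 = 420 days (rest of 2038, to Aug 18, 2039 in 2039).
420 ÷ 7 = 60 full weeks with remainder 0, so 60 more Thursdays after the first → 61.

61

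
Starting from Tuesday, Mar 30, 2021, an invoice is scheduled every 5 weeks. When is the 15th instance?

Aug 2, 2022

The 15th occurrence is 14 intervals after the first: 14 × 35 = 490 days after Mar 30, 2021.
Mar has 31 days — 1 day to the end of Mar leaves 489.
From end of Mar to end of 2021 is 275 days (214 left).
Jan has 31 days (183 left).
Feb has 28 days (155 left).
Mar has 31 days (124 left).
Apr has 30 days (94 left).
May has 31 days (63 left).
Jun has 30 days (33 left).
Jul has 31 days (2 left).
2 days into Aug → Aug 2, 2022.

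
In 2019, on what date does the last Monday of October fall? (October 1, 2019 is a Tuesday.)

October 2019 begins on a Tuesday, so the first Monday is October 7 (6 days later).
October 2019 has 31 days. Adding weeks: 7, 14, 21, 28 — the last one ≤ 31 is the 28th.

28 October 2019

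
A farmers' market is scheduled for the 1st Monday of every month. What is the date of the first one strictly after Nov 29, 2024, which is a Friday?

Dec 2, 2024

Nov 2024 starts on a Friday, so its 1st Monday is Nov 4, 2024 (3 days in).
That is not after Nov 29, 2024, so look at Dec 2024.
Dec 2024 starts on a Sunday, so its 1st Monday is Dec 2, 2024 (1 day in).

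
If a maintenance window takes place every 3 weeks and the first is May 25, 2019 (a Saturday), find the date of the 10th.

November 30, 2019

The 10th occurrence is 9 intervals after the first: 9 × 21 = 189 days after May 25, 2019.
May has 31 days — 6 days to the end of May leaves 183.
June has 30 days (153 left).
July has 31 days (122 left).
August has 31 days (91 left).
September has 30 days (61 left).
October has 31 days (30 left).
30 days into November → November 30, 2019.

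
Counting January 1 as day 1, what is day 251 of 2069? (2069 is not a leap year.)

Jan has 31 days (251 − 31 = 220 remain).
Feb has 28 days (220 − 28 = 192 remain).
Mar has 31 days (192 − 31 = 161 remain).
Apr has 30 days (161 − 30 = 131 remain).
May has 31 days (131 − 31 = 100 remain).
Jun has 30 days (100 − 30 = 70 remain).
Jul has 31 days (70 − 31 = 39 remain).
Aug has 31 days (39 − 31 = 8 remain).
8 into Sep → Sep 8.

Sep 8, 2069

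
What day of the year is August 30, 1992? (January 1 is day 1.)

243

Days in months before August: 31 + 29 + 31 + 30 + 31 + 30 + 31 = 213.
Plus 30 days into August → day 243.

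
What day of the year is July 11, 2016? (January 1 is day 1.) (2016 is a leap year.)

Days in months before July: 31 + 29 + 31 + 30 + 31 + 30 = 182.
Plus 11 days into July → day 193.

193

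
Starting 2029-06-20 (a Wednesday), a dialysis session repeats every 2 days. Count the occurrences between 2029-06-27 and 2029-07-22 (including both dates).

Occurrences land 2·i days after 2029-06-20 for i = 0, 1, 2, …
2029-06-27 is 7 days after the start; 7 ÷ 2 = 3 remainder 1; since the remainder is 1, round up to i = 4. First occurrence in the window: #5 on 2029-06-28 (4×2 = 8 days in).
2029-07-22 is 32 days after the start; 32 ÷ 2 = 16 remainder 0. Last occurrence in the window: #17 on 2029-07-22.
Occurrences #5 through #17: 13 in total.

13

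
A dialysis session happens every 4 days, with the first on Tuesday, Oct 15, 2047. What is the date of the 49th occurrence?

The 49th occurrence is 48 intervals after the first: 48 × 4 = 192 days after Oct 15, 2047.
Oct has 31 days — 16 days to the end of Oct leaves 176.
Nov has 30 days (146 left).
Dec has 31 days (115 left).
Jan has 31 days (84 left).
Feb has 29 days (55 left).
Mar has 31 days (24 left).
24 days into Apr → Apr 24, 2048.

Apr 24, 2048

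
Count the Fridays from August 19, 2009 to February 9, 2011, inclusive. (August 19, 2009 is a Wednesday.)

August 19, 2009 is a Wednesday; the first Friday on or after it is August 21, 2009 (2 days later).
From August 21, 2009 to February 9, 2011: 132 + 365 + 40 = 537 days (rest of 2009, 2010, to February 9, 2011 in 2011).
537 ÷ 7 = 76 full weeks with remainder 5, so 76 more Fridays after the first → 77.

77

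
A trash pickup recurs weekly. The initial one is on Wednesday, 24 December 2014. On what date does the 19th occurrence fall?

29 April 2015

The 19th occurrence is 18 intervals after the first: 18 × 7 = 126 days after 24 December 2014.
December has 31 days — 7 days to the end of December leaves 119.
January has 31 days (88 left).
February has 28 days (60 left).
March has 31 days (29 left).
29 days into April → 29 April 2015.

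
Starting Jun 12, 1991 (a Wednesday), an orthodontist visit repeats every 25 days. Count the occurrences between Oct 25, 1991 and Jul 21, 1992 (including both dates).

Occurrences land 25·i days after Jun 12, 1991 for i = 0, 1, 2, …
Oct 25, 1991 is 135 days after the start; 135 ÷ 25 = 5 remainder 10; since the remainder is 10, round up to i = 6. First occurrence in the window: #7 on Nov 9, 1991 (6×25 = 150 days in).
Jul 21, 1992 is 405 days after the start; 405 ÷ 25 = 16 remainder 5. Last occurrence in the window: #17 on Jul 16, 1992.
Occurrences #7 through #17: 11 in total.

11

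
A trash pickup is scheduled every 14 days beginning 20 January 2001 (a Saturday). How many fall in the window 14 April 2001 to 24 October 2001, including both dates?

Occurrences land 14·i days after 20 January 2001 for i = 0, 1, 2, …
14 April 2001 is 84 days after the start; 84 ÷ 14 = 6 remainder 0. First occurrence in the window: #7 on 14 April 2001 (6×14 = 84 days in).
24 October 2001 is 277 days after the start; 277 ÷ 14 = 19 remainder 11. Last occurrence in the window: #20 on 13 October 2001.
Occurrences #7 through #20: 14 in total.

14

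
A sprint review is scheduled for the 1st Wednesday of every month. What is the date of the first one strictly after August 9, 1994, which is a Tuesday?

August 1994 starts on a Monday, so its 1st Wednesday is August 3, 1994 (2 days in).
That is not after August 9, 1994, so look at September 1994.
September 1994 starts on a Thursday, so its 1st Wednesday is September 7, 1994 (6 days in).

September 7, 1994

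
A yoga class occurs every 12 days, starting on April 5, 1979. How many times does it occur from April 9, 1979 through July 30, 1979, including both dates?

Occurrences land 12·i days after April 5, 1979 for i = 0, 1, 2, …
April 9, 1979 is 4 days after the start; 4 ÷ 12 = 0 remainder 4; since the remainder is 4, round up to i = 1. First occurrence in the window: #2 on April 17, 1979 (1×12 = 12 days in).
July 30, 1979 is 116 days after the start; 116 ÷ 12 = 9 remainder 8. Last occurrence in the window: #10 on July 22, 1979.
Occurrences #2 through #10: 9 in total.

9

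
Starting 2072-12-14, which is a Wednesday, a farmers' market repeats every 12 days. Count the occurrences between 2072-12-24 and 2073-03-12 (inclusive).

7

Occurrences land 12·i days after 2072-12-14 for i = 0, 1, 2, …
2072-12-24 is 10 days after the start; 10 ÷ 12 = 0 remainder 10; since the remainder is 10, round up to i = 1. First occurrence in the window: #2 on 2072-12-26 (1×12 = 12 days in).
2073-03-12 is 88 days after the start; 88 ÷ 12 = 7 remainder 4. Last occurrence in the window: #8 on 2073-03-08.
Occurrences #2 through #8: 7 in total.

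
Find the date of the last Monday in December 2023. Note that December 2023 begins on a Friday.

December 25, 2023

December 2023 begins on a Friday, so the first Monday is December 4 (3 days later).
December 2023 has 31 days. Adding weeks: 4, 11, 18, 25 — the last one ≤ 31 is the 25th.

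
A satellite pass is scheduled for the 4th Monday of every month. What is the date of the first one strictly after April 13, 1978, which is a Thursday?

April 24, 1978

April 1978 starts on a Saturday; its first Monday is the 3rd, so the 4th Monday is the 24th — April 24, 1978.
April 24, 1978 is after April 13, 1978, so that is the next one.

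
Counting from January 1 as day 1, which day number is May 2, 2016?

123

Days in months before May: 31 + 29 + 31 + 30 = 121.
Plus 2 days into May → day 123.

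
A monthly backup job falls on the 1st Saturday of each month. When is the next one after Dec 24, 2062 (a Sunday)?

Dec 2062 starts on a Friday, so its 1st Saturday is Dec 2, 2062 (1 day in).
That is not after Dec 24, 2062, so look at Jan 2063.
Jan 2063 starts on a Monday, so its 1st Saturday is Jan 6, 2063 (5 days in).

Jan 6, 2063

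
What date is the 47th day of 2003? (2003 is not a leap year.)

February 16, 2003

January has 31 days (47 − 31 = 16 remain).
16 into February → February 16.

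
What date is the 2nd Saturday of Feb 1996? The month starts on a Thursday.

Feb 10, 1996

Feb 1996 begins on a Thursday, so the first Saturday is Feb 3 (2 days later).
The 2nd Saturday is 1 weeks later: 3 + 7 = 10.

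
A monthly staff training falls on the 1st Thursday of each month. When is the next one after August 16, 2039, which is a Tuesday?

August 2039 starts on a Monday, so its 1st Thursday is August 4, 2039 (3 days in).
That is not after August 16, 2039, so look at September 2039.
September 2039 starts on a Thursday, so its 1st Thursday is September 1, 2039.

September 1, 2039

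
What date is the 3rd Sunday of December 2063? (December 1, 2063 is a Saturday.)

16 December 2063

December 2063 begins on a Saturday, so the first Sunday is December 2 (1 day later).
The 3rd Sunday is 2 weeks later: 2 + 14 = 16.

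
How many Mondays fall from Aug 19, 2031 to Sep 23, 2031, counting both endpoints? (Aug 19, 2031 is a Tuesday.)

5

Aug 19, 2031 is a Tuesday; the first Monday on or after it is Aug 25, 2031 (6 days later).
From Aug 25, 2031 to Sep 23, 2031: 6 + 23 = 29 days (rest of Aug, Sep).
29 ÷ 7 = 4 full weeks with remainder 1, so 4 more Mondays after the first → 5.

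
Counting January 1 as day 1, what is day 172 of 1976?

January has 31 days (172 − 31 = 141 remain).
February has 29 days (141 − 29 = 112 remain).
March has 31 days (112 − 31 = 81 remain).
April has 30 days (81 − 30 = 51 remain).
May has 31 days (51 − 31 = 20 remain).
20 into June → June 20.

1976-06-20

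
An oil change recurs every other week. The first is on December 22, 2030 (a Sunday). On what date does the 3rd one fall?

January 19, 2031

The 3rd occurrence is 2 intervals after the first: 2 × 14 = 28 days after December 22, 2030.
December has 31 days — 9 days to the end of December leaves 19.
19 days into January → January 19, 2031.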